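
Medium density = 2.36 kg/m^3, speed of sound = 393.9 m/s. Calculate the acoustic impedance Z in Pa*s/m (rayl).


Given values:
  rho = 2.36 kg/m^3
  c = 393.9 m/s
Formula: Z = rho * c
Z = 2.36 * 393.9
Z = 929.6

929.6 rayl


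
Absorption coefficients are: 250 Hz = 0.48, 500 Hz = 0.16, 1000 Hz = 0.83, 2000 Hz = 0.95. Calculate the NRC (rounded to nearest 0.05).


Given values:
  a_250 = 0.48, a_500 = 0.16
  a_1000 = 0.83, a_2000 = 0.95
Formula: NRC = (a250 + a500 + a1000 + a2000) / 4
Sum = 0.48 + 0.16 + 0.83 + 0.95 = 2.42
NRC = 2.42 / 4 = 0.605
Rounded to nearest 0.05: 0.6

0.6


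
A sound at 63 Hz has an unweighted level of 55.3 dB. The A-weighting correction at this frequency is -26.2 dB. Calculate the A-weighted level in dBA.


Given values:
  SPL = 55.3 dB
  A-weighting at 63 Hz = -26.2 dB
Formula: L_A = SPL + A_weight
L_A = 55.3 + (-26.2)
L_A = 29.1

29.1 dBA


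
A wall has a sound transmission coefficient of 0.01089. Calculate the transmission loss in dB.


Given values:
  tau = 0.01089
Formula: TL = 10 * log10(1 / tau)
Compute 1 / tau = 1 / 0.01089 = 91.8274
Compute log10(91.8274) = 1.962972
TL = 10 * 1.962972 = 19.63

19.63 dB


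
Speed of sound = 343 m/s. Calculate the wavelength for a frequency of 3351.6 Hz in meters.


Given values:
  c = 343 m/s, f = 3351.6 Hz
Formula: lambda = c / f
lambda = 343 / 3351.6
lambda = 0.1023

0.1023 m


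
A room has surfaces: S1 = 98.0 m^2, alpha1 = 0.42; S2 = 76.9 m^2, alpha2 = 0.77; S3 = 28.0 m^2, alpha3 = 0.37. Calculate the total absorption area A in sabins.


Given surfaces:
  Surface 1: 98.0 * 0.42 = 41.16
  Surface 2: 76.9 * 0.77 = 59.213
  Surface 3: 28.0 * 0.37 = 10.36
Formula: A = sum(Si * alpha_i)
A = 41.16 + 59.213 + 10.36
A = 110.73

110.73 sabins


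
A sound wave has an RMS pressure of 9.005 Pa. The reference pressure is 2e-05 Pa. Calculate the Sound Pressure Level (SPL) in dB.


Given values:
  p = 9.005 Pa
  p_ref = 2e-05 Pa
Formula: SPL = 20 * log10(p / p_ref)
Compute ratio: p / p_ref = 9.005 / 2e-05 = 450250
Compute log10: log10(450250) = 5.653454
Multiply: SPL = 20 * 5.653454 = 113.07

113.07 dB


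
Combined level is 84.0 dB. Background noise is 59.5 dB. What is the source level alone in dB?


Given values:
  L_total = 84.0 dB, L_bg = 59.5 dB
Formula: L_source = 10 * log10(10^(L_total/10) - 10^(L_bg/10))
Convert to linear:
  10^(84.0/10) = 251188643.151
  10^(59.5/10) = 891250.9381
Difference: 251188643.151 - 891250.9381 = 250297392.2129
L_source = 10 * log10(250297392.2129) = 83.98

83.98 dB


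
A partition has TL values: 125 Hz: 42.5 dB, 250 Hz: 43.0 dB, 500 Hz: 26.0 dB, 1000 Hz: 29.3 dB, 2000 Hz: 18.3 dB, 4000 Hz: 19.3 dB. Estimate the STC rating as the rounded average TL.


Given TL values at each frequency:
  125 Hz: 42.5 dB
  250 Hz: 43.0 dB
  500 Hz: 26.0 dB
  1000 Hz: 29.3 dB
  2000 Hz: 18.3 dB
  4000 Hz: 19.3 dB
Formula: STC ~ round(average of TL values)
Sum = 42.5 + 43.0 + 26.0 + 29.3 + 18.3 + 19.3 = 178.4
Average = 178.4 / 6 = 29.73
Rounded: 30

30


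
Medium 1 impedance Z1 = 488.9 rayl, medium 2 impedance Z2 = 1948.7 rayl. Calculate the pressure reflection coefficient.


Given values:
  Z1 = 488.9 rayl, Z2 = 1948.7 rayl
Formula: R = (Z2 - Z1) / (Z2 + Z1)
Numerator: Z2 - Z1 = 1948.7 - 488.9 = 1459.8
Denominator: Z2 + Z1 = 1948.7 + 488.9 = 2437.6
R = 1459.8 / 2437.6 = 0.5989

0.5989


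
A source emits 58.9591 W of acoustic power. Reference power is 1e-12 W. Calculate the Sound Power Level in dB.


Given values:
  W = 58.9591 W
  W_ref = 1e-12 W
Formula: SWL = 10 * log10(W / W_ref)
Compute ratio: W / W_ref = 58959100000000
Compute log10: log10(58959100000000) = 13.770551
Multiply: SWL = 10 * 13.770551 = 137.71

137.71 dB


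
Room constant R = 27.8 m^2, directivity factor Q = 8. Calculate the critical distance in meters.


Given values:
  R = 27.8 m^2, Q = 8
Formula: d_c = 0.141 * sqrt(Q * R)
Compute Q * R = 8 * 27.8 = 222.4
Compute sqrt(222.4) = 14.9131
d_c = 0.141 * 14.9131 = 2.103

2.103 m


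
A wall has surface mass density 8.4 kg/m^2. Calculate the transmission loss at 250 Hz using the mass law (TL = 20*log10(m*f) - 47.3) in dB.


Given values:
  m = 8.4 kg/m^2, f = 250 Hz
Formula: TL = 20 * log10(m * f) - 47.3
Compute m * f = 8.4 * 250 = 2100.0
Compute log10(2100.0) = 3.322219
Compute 20 * 3.322219 = 66.4444
TL = 66.4444 - 47.3 = 19.14

19.14 dB


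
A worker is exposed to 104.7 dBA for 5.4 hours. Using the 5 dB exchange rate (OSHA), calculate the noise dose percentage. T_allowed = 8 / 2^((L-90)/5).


Given values:
  L = 104.7 dBA, T = 5.4 hours
Formula: T_allowed = 8 / 2^((L - 90) / 5)
Compute exponent: (104.7 - 90) / 5 = 2.94
Compute 2^(2.94) = 7.674113
T_allowed = 8 / 7.674113 = 1.042466 hours
Dose = (T / T_allowed) * 100
Dose = (5.4 / 1.042466) * 100 = 518.0

518.0 %


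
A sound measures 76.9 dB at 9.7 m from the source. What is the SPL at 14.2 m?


Given values:
  SPL1 = 76.9 dB, r1 = 9.7 m, r2 = 14.2 m
Formula: SPL2 = SPL1 - 20 * log10(r2 / r1)
Compute ratio: r2 / r1 = 14.2 / 9.7 = 1.4639
Compute log10: log10(1.4639) = 0.165511
Compute drop: 20 * 0.165511 = 3.3102
SPL2 = 76.9 - 3.3102 = 73.59

73.59 dB


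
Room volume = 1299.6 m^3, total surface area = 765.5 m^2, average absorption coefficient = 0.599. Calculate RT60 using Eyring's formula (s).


Given values:
  V = 1299.6 m^3, S = 765.5 m^2, alpha = 0.599
Formula: RT60 = 0.161 * V / (-S * ln(1 - alpha))
Compute ln(1 - 0.599) = ln(0.401) = -0.913794
Denominator: -765.5 * -0.913794 = 699.5093
Numerator: 0.161 * 1299.6 = 209.2356
RT60 = 209.2356 / 699.5093 = 0.299

0.299 s


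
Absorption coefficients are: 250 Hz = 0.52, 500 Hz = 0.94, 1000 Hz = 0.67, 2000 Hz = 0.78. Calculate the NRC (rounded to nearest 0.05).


Given values:
  a_250 = 0.52, a_500 = 0.94
  a_1000 = 0.67, a_2000 = 0.78
Formula: NRC = (a250 + a500 + a1000 + a2000) / 4
Sum = 0.52 + 0.94 + 0.67 + 0.78 = 2.91
NRC = 2.91 / 4 = 0.7275
Rounded to nearest 0.05: 0.75

0.75


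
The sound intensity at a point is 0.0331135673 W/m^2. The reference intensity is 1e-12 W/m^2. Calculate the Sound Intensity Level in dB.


Given values:
  I = 0.0331135673 W/m^2
  I_ref = 1e-12 W/m^2
Formula: SIL = 10 * log10(I / I_ref)
Compute ratio: I / I_ref = 33113567300
Compute log10: log10(33113567300) = 10.520006
Multiply: SIL = 10 * 10.520006 = 105.2

105.2 dB


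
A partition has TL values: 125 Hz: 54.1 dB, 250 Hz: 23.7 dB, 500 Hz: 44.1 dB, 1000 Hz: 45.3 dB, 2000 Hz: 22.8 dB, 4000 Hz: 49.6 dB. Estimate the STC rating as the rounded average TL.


Given TL values at each frequency:
  125 Hz: 54.1 dB
  250 Hz: 23.7 dB
  500 Hz: 44.1 dB
  1000 Hz: 45.3 dB
  2000 Hz: 22.8 dB
  4000 Hz: 49.6 dB
Formula: STC ~ round(average of TL values)
Sum = 54.1 + 23.7 + 44.1 + 45.3 + 22.8 + 49.6 = 239.6
Average = 239.6 / 6 = 39.93
Rounded: 40

40


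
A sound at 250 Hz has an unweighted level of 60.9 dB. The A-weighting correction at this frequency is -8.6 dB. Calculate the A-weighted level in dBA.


Given values:
  SPL = 60.9 dB
  A-weighting at 250 Hz = -8.6 dB
Formula: L_A = SPL + A_weight
L_A = 60.9 + (-8.6)
L_A = 52.3

52.3 dBA


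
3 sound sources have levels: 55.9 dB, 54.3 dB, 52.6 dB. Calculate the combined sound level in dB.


Formula: L_total = 10 * log10( sum(10^(Li/10)) )
  Source 1: 10^(55.9/10) = 389045.145
  Source 2: 10^(54.3/10) = 269153.4804
  Source 3: 10^(52.6/10) = 181970.0859
Sum of linear values = 840168.7113
L_total = 10 * log10(840168.7113) = 59.24

59.24 dB


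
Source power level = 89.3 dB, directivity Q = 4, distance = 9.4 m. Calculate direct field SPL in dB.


Given values:
  Lw = 89.3 dB, Q = 4, r = 9.4 m
Formula: SPL = Lw + 10 * log10(Q / (4 * pi * r^2))
Compute 4 * pi * r^2 = 4 * pi * 9.4^2 = 1110.3645
Compute Q / denom = 4 / 1110.3645 = 0.00360242
Compute 10 * log10(0.00360242) = -24.4341
SPL = 89.3 + (-24.4341) = 64.87

64.87 dB


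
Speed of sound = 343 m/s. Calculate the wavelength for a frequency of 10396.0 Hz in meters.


Given values:
  c = 343 m/s, f = 10396.0 Hz
Formula: lambda = c / f
lambda = 343 / 10396.0
lambda = 0.033

0.033 m


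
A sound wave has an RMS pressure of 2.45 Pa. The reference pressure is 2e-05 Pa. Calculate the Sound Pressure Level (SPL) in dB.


Given values:
  p = 2.45 Pa
  p_ref = 2e-05 Pa
Formula: SPL = 20 * log10(p / p_ref)
Compute ratio: p / p_ref = 2.45 / 2e-05 = 122500
Compute log10: log10(122500) = 5.088136
Multiply: SPL = 20 * 5.088136 = 101.76

101.76 dB


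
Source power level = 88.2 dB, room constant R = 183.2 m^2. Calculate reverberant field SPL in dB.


Given values:
  Lw = 88.2 dB, R = 183.2 m^2
Formula: SPL = Lw + 10 * log10(4 / R)
Compute 4 / R = 4 / 183.2 = 0.021834
Compute 10 * log10(0.021834) = -16.6087
SPL = 88.2 + (-16.6087) = 71.59

71.59 dB


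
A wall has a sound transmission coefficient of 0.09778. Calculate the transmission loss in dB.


Given values:
  tau = 0.09778
Formula: TL = 10 * log10(1 / tau)
Compute 1 / tau = 1 / 0.09778 = 10.227
Compute log10(10.227) = 1.009748
TL = 10 * 1.009748 = 10.1

10.1 dB


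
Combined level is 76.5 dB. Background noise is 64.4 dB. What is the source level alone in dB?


Given values:
  L_total = 76.5 dB, L_bg = 64.4 dB
Formula: L_source = 10 * log10(10^(L_total/10) - 10^(L_bg/10))
Convert to linear:
  10^(76.5/10) = 44668359.2151
  10^(64.4/10) = 2754228.7033
Difference: 44668359.2151 - 2754228.7033 = 41914130.5118
L_source = 10 * log10(41914130.5118) = 76.22

76.22 dB


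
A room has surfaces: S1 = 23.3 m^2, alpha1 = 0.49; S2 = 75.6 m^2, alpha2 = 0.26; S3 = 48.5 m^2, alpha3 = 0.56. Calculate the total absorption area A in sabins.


Given surfaces:
  Surface 1: 23.3 * 0.49 = 11.417
  Surface 2: 75.6 * 0.26 = 19.656
  Surface 3: 48.5 * 0.56 = 27.16
Formula: A = sum(Si * alpha_i)
A = 11.417 + 19.656 + 27.16
A = 58.23

58.23 sabins


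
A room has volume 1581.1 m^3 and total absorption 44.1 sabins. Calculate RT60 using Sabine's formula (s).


Given values:
  V = 1581.1 m^3
  A = 44.1 sabins
Formula: RT60 = 0.161 * V / A
Numerator: 0.161 * 1581.1 = 254.5571
RT60 = 254.5571 / 44.1 = 5.772

5.772 s


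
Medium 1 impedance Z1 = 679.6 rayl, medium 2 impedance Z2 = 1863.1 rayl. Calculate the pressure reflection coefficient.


Given values:
  Z1 = 679.6 rayl, Z2 = 1863.1 rayl
Formula: R = (Z2 - Z1) / (Z2 + Z1)
Numerator: Z2 - Z1 = 1863.1 - 679.6 = 1183.5
Denominator: Z2 + Z1 = 1863.1 + 679.6 = 2542.7
R = 1183.5 / 2542.7 = 0.4655

0.4655


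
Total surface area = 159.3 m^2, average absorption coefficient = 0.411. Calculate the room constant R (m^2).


Given values:
  S = 159.3 m^2, alpha = 0.411
Formula: R = S * alpha / (1 - alpha)
Numerator: 159.3 * 0.411 = 65.4723
Denominator: 1 - 0.411 = 0.589
R = 65.4723 / 0.589 = 111.16

111.16 m^2


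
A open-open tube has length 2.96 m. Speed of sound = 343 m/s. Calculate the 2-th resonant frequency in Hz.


Given values:
  Tube type: open-open, L = 2.96 m, c = 343 m/s, n = 2
Formula: f_n = n * c / (2 * L)
Compute 2 * L = 2 * 2.96 = 5.92
f = 2 * 343 / 5.92
f = 115.88

115.88 Hz


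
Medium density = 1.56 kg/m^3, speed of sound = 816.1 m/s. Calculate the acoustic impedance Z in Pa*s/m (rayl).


Given values:
  rho = 1.56 kg/m^3
  c = 816.1 m/s
Formula: Z = rho * c
Z = 1.56 * 816.1
Z = 1273.12

1273.12 rayl


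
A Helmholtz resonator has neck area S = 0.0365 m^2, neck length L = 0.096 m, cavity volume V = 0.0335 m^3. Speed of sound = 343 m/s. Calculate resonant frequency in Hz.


Given values:
  S = 0.0365 m^2, L = 0.096 m, V = 0.0335 m^3, c = 343 m/s
Formula: f = (c / (2*pi)) * sqrt(S / (V * L))
Compute V * L = 0.0335 * 0.096 = 0.003216
Compute S / (V * L) = 0.0365 / 0.003216 = 11.3495
Compute sqrt(11.3495) = 3.368902
Compute c / (2*pi) = 343 / 6.283185 = 54.590148
f = 54.590148 * 3.368902 = 183.91

183.91 Hz


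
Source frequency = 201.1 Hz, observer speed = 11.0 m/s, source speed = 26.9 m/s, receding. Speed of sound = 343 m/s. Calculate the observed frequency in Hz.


Given values:
  f_s = 201.1 Hz, v_o = 11.0 m/s, v_s = 26.9 m/s
  Direction: receding
Formula: f_o = f_s * (c - v_o) / (c + v_s)
Numerator: c - v_o = 343 - 11.0 = 332.0
Denominator: c + v_s = 343 + 26.9 = 369.9
f_o = 201.1 * 332.0 / 369.9 = 180.5

180.5 Hz


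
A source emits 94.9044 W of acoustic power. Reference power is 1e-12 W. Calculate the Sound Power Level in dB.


Given values:
  W = 94.9044 W
  W_ref = 1e-12 W
Formula: SWL = 10 * log10(W / W_ref)
Compute ratio: W / W_ref = 94904400000000
Compute log10: log10(94904400000000) = 13.977286
Multiply: SWL = 10 * 13.977286 = 139.77

139.77 dB


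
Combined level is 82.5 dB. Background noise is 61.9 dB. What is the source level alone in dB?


Given values:
  L_total = 82.5 dB, L_bg = 61.9 dB
Formula: L_source = 10 * log10(10^(L_total/10) - 10^(L_bg/10))
Convert to linear:
  10^(82.5/10) = 177827941.0039
  10^(61.9/10) = 1548816.6189
Difference: 177827941.0039 - 1548816.6189 = 176279124.385
L_source = 10 * log10(176279124.385) = 82.46

82.46 dB


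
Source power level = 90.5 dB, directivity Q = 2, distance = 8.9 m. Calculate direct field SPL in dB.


Given values:
  Lw = 90.5 dB, Q = 2, r = 8.9 m
Formula: SPL = Lw + 10 * log10(Q / (4 * pi * r^2))
Compute 4 * pi * r^2 = 4 * pi * 8.9^2 = 995.3822
Compute Q / denom = 2 / 995.3822 = 0.00200928
Compute 10 * log10(0.00200928) = -26.9696
SPL = 90.5 + (-26.9696) = 63.53

63.53 dB


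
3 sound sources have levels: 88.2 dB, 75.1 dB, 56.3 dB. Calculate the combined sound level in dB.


Formula: L_total = 10 * log10( sum(10^(Li/10)) )
  Source 1: 10^(88.2/10) = 660693448.0076
  Source 2: 10^(75.1/10) = 32359365.693
  Source 3: 10^(56.3/10) = 426579.5188
Sum of linear values = 693479393.2194
L_total = 10 * log10(693479393.2194) = 88.41

88.41 dB


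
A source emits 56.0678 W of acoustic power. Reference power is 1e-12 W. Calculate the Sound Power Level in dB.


Given values:
  W = 56.0678 W
  W_ref = 1e-12 W
Formula: SWL = 10 * log10(W / W_ref)
Compute ratio: W / W_ref = 56067800000000
Compute log10: log10(56067800000000) = 13.748714
Multiply: SWL = 10 * 13.748714 = 137.49

137.49 dB


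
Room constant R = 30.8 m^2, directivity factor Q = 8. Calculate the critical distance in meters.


Given values:
  R = 30.8 m^2, Q = 8
Formula: d_c = 0.141 * sqrt(Q * R)
Compute Q * R = 8 * 30.8 = 246.4
Compute sqrt(246.4) = 15.6971
d_c = 0.141 * 15.6971 = 2.213

2.213 m


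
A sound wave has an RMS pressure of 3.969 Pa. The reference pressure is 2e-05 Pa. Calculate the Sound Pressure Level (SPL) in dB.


Given values:
  p = 3.969 Pa
  p_ref = 2e-05 Pa
Formula: SPL = 20 * log10(p / p_ref)
Compute ratio: p / p_ref = 3.969 / 2e-05 = 198450
Compute log10: log10(198450) = 5.297651
Multiply: SPL = 20 * 5.297651 = 105.95

105.95 dB


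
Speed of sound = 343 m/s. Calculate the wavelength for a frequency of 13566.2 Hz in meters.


Given values:
  c = 343 m/s, f = 13566.2 Hz
Formula: lambda = c / f
lambda = 343 / 13566.2
lambda = 0.0253

0.0253 m


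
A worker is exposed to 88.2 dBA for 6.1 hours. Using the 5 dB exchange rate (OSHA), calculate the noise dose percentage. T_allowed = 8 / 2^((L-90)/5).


Given values:
  L = 88.2 dBA, T = 6.1 hours
Formula: T_allowed = 8 / 2^((L - 90) / 5)
Compute exponent: (88.2 - 90) / 5 = -0.36
Compute 2^(-0.36) = 0.779165
T_allowed = 8 / 0.779165 = 10.267402 hours
Dose = (T / T_allowed) * 100
Dose = (6.1 / 10.267402) * 100 = 59.41

59.41 %


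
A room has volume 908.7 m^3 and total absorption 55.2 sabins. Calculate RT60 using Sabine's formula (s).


Given values:
  V = 908.7 m^3
  A = 55.2 sabins
Formula: RT60 = 0.161 * V / A
Numerator: 0.161 * 908.7 = 146.3007
RT60 = 146.3007 / 55.2 = 2.65

2.65 s


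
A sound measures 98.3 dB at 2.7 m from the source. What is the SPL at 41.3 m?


Given values:
  SPL1 = 98.3 dB, r1 = 2.7 m, r2 = 41.3 m
Formula: SPL2 = SPL1 - 20 * log10(r2 / r1)
Compute ratio: r2 / r1 = 41.3 / 2.7 = 15.2963
Compute log10: log10(15.2963) = 1.184586
Compute drop: 20 * 1.184586 = 23.6917
SPL2 = 98.3 - 23.6917 = 74.61

74.61 dB


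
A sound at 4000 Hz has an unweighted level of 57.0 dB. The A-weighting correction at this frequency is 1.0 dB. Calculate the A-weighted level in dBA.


Given values:
  SPL = 57.0 dB
  A-weighting at 4000 Hz = 1.0 dB
Formula: L_A = SPL + A_weight
L_A = 57.0 + (1.0)
L_A = 58.0

58.0 dBA


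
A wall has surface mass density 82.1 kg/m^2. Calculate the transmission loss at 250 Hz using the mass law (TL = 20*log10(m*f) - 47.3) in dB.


Given values:
  m = 82.1 kg/m^2, f = 250 Hz
Formula: TL = 20 * log10(m * f) - 47.3
Compute m * f = 82.1 * 250 = 20525.0
Compute log10(20525.0) = 4.312283
Compute 20 * 4.312283 = 86.2457
TL = 86.2457 - 47.3 = 38.95

38.95 dB


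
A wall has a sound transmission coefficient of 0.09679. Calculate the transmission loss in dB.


Given values:
  tau = 0.09679
Formula: TL = 10 * log10(1 / tau)
Compute 1 / tau = 1 / 0.09679 = 10.3316
Compute log10(10.3316) = 1.014168
TL = 10 * 1.014168 = 10.14

10.14 dB


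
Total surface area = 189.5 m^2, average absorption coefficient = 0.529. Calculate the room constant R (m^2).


Given values:
  S = 189.5 m^2, alpha = 0.529
Formula: R = S * alpha / (1 - alpha)
Numerator: 189.5 * 0.529 = 100.2455
Denominator: 1 - 0.529 = 0.471
R = 100.2455 / 0.471 = 212.84

212.84 m^2


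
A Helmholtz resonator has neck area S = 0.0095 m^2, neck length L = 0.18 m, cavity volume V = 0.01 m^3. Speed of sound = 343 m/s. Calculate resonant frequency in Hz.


Given values:
  S = 0.0095 m^2, L = 0.18 m, V = 0.01 m^3, c = 343 m/s
Formula: f = (c / (2*pi)) * sqrt(S / (V * L))
Compute V * L = 0.01 * 0.18 = 0.0018
Compute S / (V * L) = 0.0095 / 0.0018 = 5.2778
Compute sqrt(5.2778) = 2.297346
Compute c / (2*pi) = 343 / 6.283185 = 54.590148
f = 54.590148 * 2.297346 = 125.41

125.41 Hz


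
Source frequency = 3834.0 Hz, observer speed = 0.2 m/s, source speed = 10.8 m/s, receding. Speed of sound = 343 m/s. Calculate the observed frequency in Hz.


Given values:
  f_s = 3834.0 Hz, v_o = 0.2 m/s, v_s = 10.8 m/s
  Direction: receding
Formula: f_o = f_s * (c - v_o) / (c + v_s)
Numerator: c - v_o = 343 - 0.2 = 342.8
Denominator: c + v_s = 343 + 10.8 = 353.8
f_o = 3834.0 * 342.8 / 353.8 = 3714.8

3714.8 Hz


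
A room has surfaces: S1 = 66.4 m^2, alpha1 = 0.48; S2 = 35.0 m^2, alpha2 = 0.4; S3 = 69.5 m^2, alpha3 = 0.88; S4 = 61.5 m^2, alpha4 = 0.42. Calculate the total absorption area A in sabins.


Given surfaces:
  Surface 1: 66.4 * 0.48 = 31.872
  Surface 2: 35.0 * 0.4 = 14.0
  Surface 3: 69.5 * 0.88 = 61.16
  Surface 4: 61.5 * 0.42 = 25.83
Formula: A = sum(Si * alpha_i)
A = 31.872 + 14.0 + 61.16 + 25.83
A = 132.86

132.86 sabins


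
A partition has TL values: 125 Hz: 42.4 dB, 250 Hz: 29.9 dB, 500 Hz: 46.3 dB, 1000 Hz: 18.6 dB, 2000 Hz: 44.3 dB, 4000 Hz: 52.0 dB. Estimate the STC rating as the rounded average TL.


Given TL values at each frequency:
  125 Hz: 42.4 dB
  250 Hz: 29.9 dB
  500 Hz: 46.3 dB
  1000 Hz: 18.6 dB
  2000 Hz: 44.3 dB
  4000 Hz: 52.0 dB
Formula: STC ~ round(average of TL values)
Sum = 42.4 + 29.9 + 46.3 + 18.6 + 44.3 + 52.0 = 233.5
Average = 233.5 / 6 = 38.92
Rounded: 39

39


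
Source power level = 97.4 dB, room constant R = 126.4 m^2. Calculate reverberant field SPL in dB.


Given values:
  Lw = 97.4 dB, R = 126.4 m^2
Formula: SPL = Lw + 10 * log10(4 / R)
Compute 4 / R = 4 / 126.4 = 0.031646
Compute 10 * log10(0.031646) = -14.9968
SPL = 97.4 + (-14.9968) = 82.4

82.4 dB


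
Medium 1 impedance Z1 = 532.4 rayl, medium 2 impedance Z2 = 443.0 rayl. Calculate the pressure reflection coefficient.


Given values:
  Z1 = 532.4 rayl, Z2 = 443.0 rayl
Formula: R = (Z2 - Z1) / (Z2 + Z1)
Numerator: Z2 - Z1 = 443.0 - 532.4 = -89.4
Denominator: Z2 + Z1 = 443.0 + 532.4 = 975.4
R = -89.4 / 975.4 = -0.0917

-0.0917


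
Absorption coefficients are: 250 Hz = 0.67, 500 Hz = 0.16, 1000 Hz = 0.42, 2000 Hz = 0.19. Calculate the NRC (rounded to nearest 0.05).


Given values:
  a_250 = 0.67, a_500 = 0.16
  a_1000 = 0.42, a_2000 = 0.19
Formula: NRC = (a250 + a500 + a1000 + a2000) / 4
Sum = 0.67 + 0.16 + 0.42 + 0.19 = 1.44
NRC = 1.44 / 4 = 0.36
Rounded to nearest 0.05: 0.35

0.35


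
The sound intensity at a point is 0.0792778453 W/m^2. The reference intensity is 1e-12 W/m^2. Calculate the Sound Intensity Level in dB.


Given values:
  I = 0.0792778453 W/m^2
  I_ref = 1e-12 W/m^2
Formula: SIL = 10 * log10(I / I_ref)
Compute ratio: I / I_ref = 79277845300
Compute log10: log10(79277845300) = 10.899152
Multiply: SIL = 10 * 10.899152 = 108.99

108.99 dB


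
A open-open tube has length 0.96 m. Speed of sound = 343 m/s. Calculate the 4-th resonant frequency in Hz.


Given values:
  Tube type: open-open, L = 0.96 m, c = 343 m/s, n = 4
Formula: f_n = n * c / (2 * L)
Compute 2 * L = 2 * 0.96 = 1.92
f = 4 * 343 / 1.92
f = 714.58

714.58 Hz


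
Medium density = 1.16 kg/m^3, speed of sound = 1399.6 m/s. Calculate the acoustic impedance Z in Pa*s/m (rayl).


Given values:
  rho = 1.16 kg/m^3
  c = 1399.6 m/s
Formula: Z = rho * c
Z = 1.16 * 1399.6
Z = 1623.54

1623.54 rayl


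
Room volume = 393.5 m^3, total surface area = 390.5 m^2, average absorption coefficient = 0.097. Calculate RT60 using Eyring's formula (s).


Given values:
  V = 393.5 m^3, S = 390.5 m^2, alpha = 0.097
Formula: RT60 = 0.161 * V / (-S * ln(1 - alpha))
Compute ln(1 - 0.097) = ln(0.903) = -0.102033
Denominator: -390.5 * -0.102033 = 39.8439
Numerator: 0.161 * 393.5 = 63.3535
RT60 = 63.3535 / 39.8439 = 1.59

1.59 s


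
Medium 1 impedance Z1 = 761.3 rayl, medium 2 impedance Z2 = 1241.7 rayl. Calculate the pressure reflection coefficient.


Given values:
  Z1 = 761.3 rayl, Z2 = 1241.7 rayl
Formula: R = (Z2 - Z1) / (Z2 + Z1)
Numerator: Z2 - Z1 = 1241.7 - 761.3 = 480.4
Denominator: Z2 + Z1 = 1241.7 + 761.3 = 2003.0
R = 480.4 / 2003.0 = 0.2398

0.2398


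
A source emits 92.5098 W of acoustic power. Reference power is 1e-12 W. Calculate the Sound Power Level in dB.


Given values:
  W = 92.5098 W
  W_ref = 1e-12 W
Formula: SWL = 10 * log10(W / W_ref)
Compute ratio: W / W_ref = 92509800000000
Compute log10: log10(92509800000000) = 13.966188
Multiply: SWL = 10 * 13.966188 = 139.66

139.66 dB


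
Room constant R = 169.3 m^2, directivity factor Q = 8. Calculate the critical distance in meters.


Given values:
  R = 169.3 m^2, Q = 8
Formula: d_c = 0.141 * sqrt(Q * R)
Compute Q * R = 8 * 169.3 = 1354.4
Compute sqrt(1354.4) = 36.8022
d_c = 0.141 * 36.8022 = 5.189

5.189 m


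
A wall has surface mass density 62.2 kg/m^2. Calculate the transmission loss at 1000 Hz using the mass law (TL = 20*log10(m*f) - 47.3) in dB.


Given values:
  m = 62.2 kg/m^2, f = 1000 Hz
Formula: TL = 20 * log10(m * f) - 47.3
Compute m * f = 62.2 * 1000 = 62200.0
Compute log10(62200.0) = 4.79379
Compute 20 * 4.79379 = 95.8758
TL = 95.8758 - 47.3 = 48.58

48.58 dB


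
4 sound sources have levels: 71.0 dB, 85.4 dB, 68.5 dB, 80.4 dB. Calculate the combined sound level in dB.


Formula: L_total = 10 * log10( sum(10^(Li/10)) )
  Source 1: 10^(71.0/10) = 12589254.1179
  Source 2: 10^(85.4/10) = 346736850.4525
  Source 3: 10^(68.5/10) = 7079457.8438
  Source 4: 10^(80.4/10) = 109647819.6143
Sum of linear values = 476053382.0285
L_total = 10 * log10(476053382.0285) = 86.78

86.78 dB


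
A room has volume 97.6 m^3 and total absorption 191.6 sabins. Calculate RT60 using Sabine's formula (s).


Given values:
  V = 97.6 m^3
  A = 191.6 sabins
Formula: RT60 = 0.161 * V / A
Numerator: 0.161 * 97.6 = 15.7136
RT60 = 15.7136 / 191.6 = 0.082

0.082 s


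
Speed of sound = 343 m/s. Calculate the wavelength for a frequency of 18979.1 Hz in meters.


Given values:
  c = 343 m/s, f = 18979.1 Hz
Formula: lambda = c / f
lambda = 343 / 18979.1
lambda = 0.0181

0.0181 m


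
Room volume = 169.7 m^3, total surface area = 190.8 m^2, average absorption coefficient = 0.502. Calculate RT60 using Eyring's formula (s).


Given values:
  V = 169.7 m^3, S = 190.8 m^2, alpha = 0.502
Formula: RT60 = 0.161 * V / (-S * ln(1 - alpha))
Compute ln(1 - 0.502) = ln(0.498) = -0.697155
Denominator: -190.8 * -0.697155 = 133.0172
Numerator: 0.161 * 169.7 = 27.3217
RT60 = 27.3217 / 133.0172 = 0.205

0.205 s


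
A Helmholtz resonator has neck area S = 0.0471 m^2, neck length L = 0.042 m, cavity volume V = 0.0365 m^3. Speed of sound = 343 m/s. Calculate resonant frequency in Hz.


Given values:
  S = 0.0471 m^2, L = 0.042 m, V = 0.0365 m^3, c = 343 m/s
Formula: f = (c / (2*pi)) * sqrt(S / (V * L))
Compute V * L = 0.0365 * 0.042 = 0.001533
Compute S / (V * L) = 0.0471 / 0.001533 = 30.7241
Compute sqrt(30.7241) = 5.542932
Compute c / (2*pi) = 343 / 6.283185 = 54.590148
f = 54.590148 * 5.542932 = 302.59

302.59 Hz


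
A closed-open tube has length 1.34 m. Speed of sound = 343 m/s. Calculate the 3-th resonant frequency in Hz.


Given values:
  Tube type: closed-open, L = 1.34 m, c = 343 m/s, n = 3
Formula: f_n = (2n - 1) * c / (4 * L)
Compute 2n - 1 = 2*3 - 1 = 5
Compute 4 * L = 4 * 1.34 = 5.36
f = 5 * 343 / 5.36
f = 319.96

319.96 Hz


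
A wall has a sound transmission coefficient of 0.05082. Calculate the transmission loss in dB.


Given values:
  tau = 0.05082
Formula: TL = 10 * log10(1 / tau)
Compute 1 / tau = 1 / 0.05082 = 19.6773
Compute log10(19.6773) = 1.293966
TL = 10 * 1.293966 = 12.94

12.94 dB


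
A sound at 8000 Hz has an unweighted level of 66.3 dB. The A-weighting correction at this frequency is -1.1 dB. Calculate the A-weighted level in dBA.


Given values:
  SPL = 66.3 dB
  A-weighting at 8000 Hz = -1.1 dB
Formula: L_A = SPL + A_weight
L_A = 66.3 + (-1.1)
L_A = 65.2

65.2 dBA


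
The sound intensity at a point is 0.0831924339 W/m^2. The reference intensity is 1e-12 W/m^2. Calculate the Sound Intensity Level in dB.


Given values:
  I = 0.0831924339 W/m^2
  I_ref = 1e-12 W/m^2
Formula: SIL = 10 * log10(I / I_ref)
Compute ratio: I / I_ref = 83192433900
Compute log10: log10(83192433900) = 10.920084
Multiply: SIL = 10 * 10.920084 = 109.2

109.2 dB


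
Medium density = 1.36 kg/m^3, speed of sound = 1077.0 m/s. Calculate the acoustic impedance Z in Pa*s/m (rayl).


Given values:
  rho = 1.36 kg/m^3
  c = 1077.0 m/s
Formula: Z = rho * c
Z = 1.36 * 1077.0
Z = 1464.72

1464.72 rayl


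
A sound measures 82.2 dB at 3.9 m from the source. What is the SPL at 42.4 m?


Given values:
  SPL1 = 82.2 dB, r1 = 3.9 m, r2 = 42.4 m
Formula: SPL2 = SPL1 - 20 * log10(r2 / r1)
Compute ratio: r2 / r1 = 42.4 / 3.9 = 10.8718
Compute log10: log10(10.8718) = 1.036301
Compute drop: 20 * 1.036301 = 20.726
SPL2 = 82.2 - 20.726 = 61.47

61.47 dB


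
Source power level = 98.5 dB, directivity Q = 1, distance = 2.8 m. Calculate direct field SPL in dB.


Given values:
  Lw = 98.5 dB, Q = 1, r = 2.8 m
Formula: SPL = Lw + 10 * log10(Q / (4 * pi * r^2))
Compute 4 * pi * r^2 = 4 * pi * 2.8^2 = 98.5203
Compute Q / denom = 1 / 98.5203 = 0.01015019
Compute 10 * log10(0.01015019) = -19.9353
SPL = 98.5 + (-19.9353) = 78.56

78.56 dB


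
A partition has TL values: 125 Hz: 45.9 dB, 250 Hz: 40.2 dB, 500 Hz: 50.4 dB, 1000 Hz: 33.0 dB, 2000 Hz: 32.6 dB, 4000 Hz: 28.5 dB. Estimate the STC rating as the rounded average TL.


Given TL values at each frequency:
  125 Hz: 45.9 dB
  250 Hz: 40.2 dB
  500 Hz: 50.4 dB
  1000 Hz: 33.0 dB
  2000 Hz: 32.6 dB
  4000 Hz: 28.5 dB
Formula: STC ~ round(average of TL values)
Sum = 45.9 + 40.2 + 50.4 + 33.0 + 32.6 + 28.5 = 230.6
Average = 230.6 / 6 = 38.43
Rounded: 38

38


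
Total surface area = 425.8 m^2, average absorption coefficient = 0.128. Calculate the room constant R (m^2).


Given values:
  S = 425.8 m^2, alpha = 0.128
Formula: R = S * alpha / (1 - alpha)
Numerator: 425.8 * 0.128 = 54.5024
Denominator: 1 - 0.128 = 0.872
R = 54.5024 / 0.872 = 62.5

62.5 m^2


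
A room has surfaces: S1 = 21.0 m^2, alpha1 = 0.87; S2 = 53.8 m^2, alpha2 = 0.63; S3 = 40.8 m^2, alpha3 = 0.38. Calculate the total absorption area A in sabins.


Given surfaces:
  Surface 1: 21.0 * 0.87 = 18.27
  Surface 2: 53.8 * 0.63 = 33.894
  Surface 3: 40.8 * 0.38 = 15.504
Formula: A = sum(Si * alpha_i)
A = 18.27 + 33.894 + 15.504
A = 67.67

67.67 sabins


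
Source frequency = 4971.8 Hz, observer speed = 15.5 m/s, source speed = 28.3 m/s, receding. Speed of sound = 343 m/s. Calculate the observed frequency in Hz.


Given values:
  f_s = 4971.8 Hz, v_o = 15.5 m/s, v_s = 28.3 m/s
  Direction: receding
Formula: f_o = f_s * (c - v_o) / (c + v_s)
Numerator: c - v_o = 343 - 15.5 = 327.5
Denominator: c + v_s = 343 + 28.3 = 371.3
f_o = 4971.8 * 327.5 / 371.3 = 4385.31

4385.31 Hz


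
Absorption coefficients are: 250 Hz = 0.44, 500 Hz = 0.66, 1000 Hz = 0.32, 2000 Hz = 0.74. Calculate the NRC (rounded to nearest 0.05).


Given values:
  a_250 = 0.44, a_500 = 0.66
  a_1000 = 0.32, a_2000 = 0.74
Formula: NRC = (a250 + a500 + a1000 + a2000) / 4
Sum = 0.44 + 0.66 + 0.32 + 0.74 = 2.16
NRC = 2.16 / 4 = 0.54
Rounded to nearest 0.05: 0.55

0.55


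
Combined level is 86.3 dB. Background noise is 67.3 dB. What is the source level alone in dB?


Given values:
  L_total = 86.3 dB, L_bg = 67.3 dB
Formula: L_source = 10 * log10(10^(L_total/10) - 10^(L_bg/10))
Convert to linear:
  10^(86.3/10) = 426579518.8016
  10^(67.3/10) = 5370317.9637
Difference: 426579518.8016 - 5370317.9637 = 421209200.8379
L_source = 10 * log10(421209200.8379) = 86.24

86.24 dB


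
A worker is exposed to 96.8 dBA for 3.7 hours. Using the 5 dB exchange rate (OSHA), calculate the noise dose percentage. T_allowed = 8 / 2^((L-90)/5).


Given values:
  L = 96.8 dBA, T = 3.7 hours
Formula: T_allowed = 8 / 2^((L - 90) / 5)
Compute exponent: (96.8 - 90) / 5 = 1.36
Compute 2^(1.36) = 2.566852
T_allowed = 8 / 2.566852 = 3.116658 hours
Dose = (T / T_allowed) * 100
Dose = (3.7 / 3.116658) * 100 = 118.72

118.72 %


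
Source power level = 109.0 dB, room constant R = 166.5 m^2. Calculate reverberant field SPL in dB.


Given values:
  Lw = 109.0 dB, R = 166.5 m^2
Formula: SPL = Lw + 10 * log10(4 / R)
Compute 4 / R = 4 / 166.5 = 0.024024
Compute 10 * log10(0.024024) = -16.1935
SPL = 109.0 + (-16.1935) = 92.81

92.81 dB


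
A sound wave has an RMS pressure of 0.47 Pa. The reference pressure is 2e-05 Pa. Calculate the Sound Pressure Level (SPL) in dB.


Given values:
  p = 0.47 Pa
  p_ref = 2e-05 Pa
Formula: SPL = 20 * log10(p / p_ref)
Compute ratio: p / p_ref = 0.47 / 2e-05 = 23500
Compute log10: log10(23500) = 4.371068
Multiply: SPL = 20 * 4.371068 = 87.42

87.42 dB


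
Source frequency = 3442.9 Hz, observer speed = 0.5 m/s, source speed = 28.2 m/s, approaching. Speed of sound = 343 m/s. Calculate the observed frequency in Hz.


Given values:
  f_s = 3442.9 Hz, v_o = 0.5 m/s, v_s = 28.2 m/s
  Direction: approaching
Formula: f_o = f_s * (c + v_o) / (c - v_s)
Numerator: c + v_o = 343 + 0.5 = 343.5
Denominator: c - v_s = 343 - 28.2 = 314.8
f_o = 3442.9 * 343.5 / 314.8 = 3756.79

3756.79 Hz


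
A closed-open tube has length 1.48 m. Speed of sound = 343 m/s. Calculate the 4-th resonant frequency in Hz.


Given values:
  Tube type: closed-open, L = 1.48 m, c = 343 m/s, n = 4
Formula: f_n = (2n - 1) * c / (4 * L)
Compute 2n - 1 = 2*4 - 1 = 7
Compute 4 * L = 4 * 1.48 = 5.92
f = 7 * 343 / 5.92
f = 405.57

405.57 Hz


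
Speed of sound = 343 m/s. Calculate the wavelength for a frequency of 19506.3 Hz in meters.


Given values:
  c = 343 m/s, f = 19506.3 Hz
Formula: lambda = c / f
lambda = 343 / 19506.3
lambda = 0.0176

0.0176 m


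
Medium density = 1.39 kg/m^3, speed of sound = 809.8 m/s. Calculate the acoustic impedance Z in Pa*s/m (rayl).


Given values:
  rho = 1.39 kg/m^3
  c = 809.8 m/s
Formula: Z = rho * c
Z = 1.39 * 809.8
Z = 1125.62

1125.62 rayl


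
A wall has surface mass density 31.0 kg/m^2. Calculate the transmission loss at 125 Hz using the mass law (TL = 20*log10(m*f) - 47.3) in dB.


Given values:
  m = 31.0 kg/m^2, f = 125 Hz
Formula: TL = 20 * log10(m * f) - 47.3
Compute m * f = 31.0 * 125 = 3875.0
Compute log10(3875.0) = 3.588272
Compute 20 * 3.588272 = 71.7654
TL = 71.7654 - 47.3 = 24.47

24.47 dB


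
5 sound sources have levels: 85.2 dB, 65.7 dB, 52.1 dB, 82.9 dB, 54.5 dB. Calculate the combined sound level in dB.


Formula: L_total = 10 * log10( sum(10^(Li/10)) )
  Source 1: 10^(85.2/10) = 331131121.4826
  Source 2: 10^(65.7/10) = 3715352.291
  Source 3: 10^(52.1/10) = 162181.0097
  Source 4: 10^(82.9/10) = 194984459.9758
  Source 5: 10^(54.5/10) = 281838.2931
Sum of linear values = 530274953.0522
L_total = 10 * log10(530274953.0522) = 87.25

87.25 dB


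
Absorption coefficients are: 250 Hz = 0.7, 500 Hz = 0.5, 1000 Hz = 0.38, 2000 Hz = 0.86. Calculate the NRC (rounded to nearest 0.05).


Given values:
  a_250 = 0.7, a_500 = 0.5
  a_1000 = 0.38, a_2000 = 0.86
Formula: NRC = (a250 + a500 + a1000 + a2000) / 4
Sum = 0.7 + 0.5 + 0.38 + 0.86 = 2.44
NRC = 2.44 / 4 = 0.61
Rounded to nearest 0.05: 0.6

0.6


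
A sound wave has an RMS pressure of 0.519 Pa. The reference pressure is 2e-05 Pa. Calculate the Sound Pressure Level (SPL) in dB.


Given values:
  p = 0.519 Pa
  p_ref = 2e-05 Pa
Formula: SPL = 20 * log10(p / p_ref)
Compute ratio: p / p_ref = 0.519 / 2e-05 = 25950
Compute log10: log10(25950) = 4.414137
Multiply: SPL = 20 * 4.414137 = 88.28

88.28 dB


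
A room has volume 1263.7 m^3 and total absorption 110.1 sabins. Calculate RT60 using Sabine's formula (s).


Given values:
  V = 1263.7 m^3
  A = 110.1 sabins
Formula: RT60 = 0.161 * V / A
Numerator: 0.161 * 1263.7 = 203.4557
RT60 = 203.4557 / 110.1 = 1.848

1.848 s


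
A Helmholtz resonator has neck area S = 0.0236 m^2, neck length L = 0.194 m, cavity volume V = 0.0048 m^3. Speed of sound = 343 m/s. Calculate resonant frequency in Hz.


Given values:
  S = 0.0236 m^2, L = 0.194 m, V = 0.0048 m^3, c = 343 m/s
Formula: f = (c / (2*pi)) * sqrt(S / (V * L))
Compute V * L = 0.0048 * 0.194 = 0.0009312
Compute S / (V * L) = 0.0236 / 0.0009312 = 25.3436
Compute sqrt(25.3436) = 5.034243
Compute c / (2*pi) = 343 / 6.283185 = 54.590148
f = 54.590148 * 5.034243 = 274.82

274.82 Hz


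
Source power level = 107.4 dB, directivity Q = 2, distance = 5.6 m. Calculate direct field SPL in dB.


Given values:
  Lw = 107.4 dB, Q = 2, r = 5.6 m
Formula: SPL = Lw + 10 * log10(Q / (4 * pi * r^2))
Compute 4 * pi * r^2 = 4 * pi * 5.6^2 = 394.0814
Compute Q / denom = 2 / 394.0814 = 0.00507509
Compute 10 * log10(0.00507509) = -22.9456
SPL = 107.4 + (-22.9456) = 84.45

84.45 dB


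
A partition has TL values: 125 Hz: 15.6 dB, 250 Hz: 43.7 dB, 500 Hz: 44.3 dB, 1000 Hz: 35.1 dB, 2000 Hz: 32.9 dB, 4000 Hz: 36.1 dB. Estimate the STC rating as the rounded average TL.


Given TL values at each frequency:
  125 Hz: 15.6 dB
  250 Hz: 43.7 dB
  500 Hz: 44.3 dB
  1000 Hz: 35.1 dB
  2000 Hz: 32.9 dB
  4000 Hz: 36.1 dB
Formula: STC ~ round(average of TL values)
Sum = 15.6 + 43.7 + 44.3 + 35.1 + 32.9 + 36.1 = 207.7
Average = 207.7 / 6 = 34.62
Rounded: 35

35


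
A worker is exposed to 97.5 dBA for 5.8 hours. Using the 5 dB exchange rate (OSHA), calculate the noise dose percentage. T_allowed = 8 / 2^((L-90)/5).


Given values:
  L = 97.5 dBA, T = 5.8 hours
Formula: T_allowed = 8 / 2^((L - 90) / 5)
Compute exponent: (97.5 - 90) / 5 = 1.5
Compute 2^(1.5) = 2.828427
T_allowed = 8 / 2.828427 = 2.828427 hours
Dose = (T / T_allowed) * 100
Dose = (5.8 / 2.828427) * 100 = 205.06

205.06 %


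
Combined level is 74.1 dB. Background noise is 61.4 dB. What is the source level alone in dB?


Given values:
  L_total = 74.1 dB, L_bg = 61.4 dB
Formula: L_source = 10 * log10(10^(L_total/10) - 10^(L_bg/10))
Convert to linear:
  10^(74.1/10) = 25703957.8277
  10^(61.4/10) = 1380384.2646
Difference: 25703957.8277 - 1380384.2646 = 24323573.5631
L_source = 10 * log10(24323573.5631) = 73.86

73.86 dB


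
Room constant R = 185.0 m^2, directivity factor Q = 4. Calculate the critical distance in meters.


Given values:
  R = 185.0 m^2, Q = 4
Formula: d_c = 0.141 * sqrt(Q * R)
Compute Q * R = 4 * 185.0 = 740.0
Compute sqrt(740.0) = 27.2029
d_c = 0.141 * 27.2029 = 3.836

3.836 m


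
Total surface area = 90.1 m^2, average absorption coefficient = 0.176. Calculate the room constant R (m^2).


Given values:
  S = 90.1 m^2, alpha = 0.176
Formula: R = S * alpha / (1 - alpha)
Numerator: 90.1 * 0.176 = 15.8576
Denominator: 1 - 0.176 = 0.824
R = 15.8576 / 0.824 = 19.24

19.24 m^2


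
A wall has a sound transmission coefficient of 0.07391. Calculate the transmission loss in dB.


Given values:
  tau = 0.07391
Formula: TL = 10 * log10(1 / tau)
Compute 1 / tau = 1 / 0.07391 = 13.53
Compute log10(13.53) = 1.131298
TL = 10 * 1.131298 = 11.31

11.31 dB


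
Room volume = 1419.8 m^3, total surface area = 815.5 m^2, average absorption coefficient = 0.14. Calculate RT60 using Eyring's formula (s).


Given values:
  V = 1419.8 m^3, S = 815.5 m^2, alpha = 0.14
Formula: RT60 = 0.161 * V / (-S * ln(1 - alpha))
Compute ln(1 - 0.14) = ln(0.86) = -0.150823
Denominator: -815.5 * -0.150823 = 122.9962
Numerator: 0.161 * 1419.8 = 228.5878
RT60 = 228.5878 / 122.9962 = 1.858

1.858 s


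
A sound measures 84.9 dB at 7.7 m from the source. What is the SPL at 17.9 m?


Given values:
  SPL1 = 84.9 dB, r1 = 7.7 m, r2 = 17.9 m
Formula: SPL2 = SPL1 - 20 * log10(r2 / r1)
Compute ratio: r2 / r1 = 17.9 / 7.7 = 2.3247
Compute log10: log10(2.3247) = 0.366367
Compute drop: 20 * 0.366367 = 7.3273
SPL2 = 84.9 - 7.3273 = 77.57

77.57 dB


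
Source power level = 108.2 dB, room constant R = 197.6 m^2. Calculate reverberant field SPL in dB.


Given values:
  Lw = 108.2 dB, R = 197.6 m^2
Formula: SPL = Lw + 10 * log10(4 / R)
Compute 4 / R = 4 / 197.6 = 0.020243
Compute 10 * log10(0.020243) = -16.9373
SPL = 108.2 + (-16.9373) = 91.26

91.26 dB


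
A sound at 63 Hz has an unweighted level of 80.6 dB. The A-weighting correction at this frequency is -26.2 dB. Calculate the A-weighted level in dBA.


Given values:
  SPL = 80.6 dB
  A-weighting at 63 Hz = -26.2 dB
Formula: L_A = SPL + A_weight
L_A = 80.6 + (-26.2)
L_A = 54.4

54.4 dBA


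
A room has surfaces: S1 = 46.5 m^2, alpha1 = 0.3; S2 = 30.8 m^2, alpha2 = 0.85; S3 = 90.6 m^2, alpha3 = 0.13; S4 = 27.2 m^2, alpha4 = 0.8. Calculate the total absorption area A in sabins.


Given surfaces:
  Surface 1: 46.5 * 0.3 = 13.95
  Surface 2: 30.8 * 0.85 = 26.18
  Surface 3: 90.6 * 0.13 = 11.778
  Surface 4: 27.2 * 0.8 = 21.76
Formula: A = sum(Si * alpha_i)
A = 13.95 + 26.18 + 11.778 + 21.76
A = 73.67

73.67 sabins


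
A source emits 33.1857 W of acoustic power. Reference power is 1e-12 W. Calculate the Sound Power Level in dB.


Given values:
  W = 33.1857 W
  W_ref = 1e-12 W
Formula: SWL = 10 * log10(W / W_ref)
Compute ratio: W / W_ref = 33185700000000
Compute log10: log10(33185700000000) = 13.520951
Multiply: SWL = 10 * 13.520951 = 135.21

135.21 dB


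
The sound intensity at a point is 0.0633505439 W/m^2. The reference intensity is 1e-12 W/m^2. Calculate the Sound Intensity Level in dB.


Given values:
  I = 0.0633505439 W/m^2
  I_ref = 1e-12 W/m^2
Formula: SIL = 10 * log10(I / I_ref)
Compute ratio: I / I_ref = 63350543900
Compute log10: log10(63350543900) = 10.80175
Multiply: SIL = 10 * 10.80175 = 108.02

108.02 dB


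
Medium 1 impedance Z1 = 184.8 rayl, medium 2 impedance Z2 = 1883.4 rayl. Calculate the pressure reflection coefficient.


Given values:
  Z1 = 184.8 rayl, Z2 = 1883.4 rayl
Formula: R = (Z2 - Z1) / (Z2 + Z1)
Numerator: Z2 - Z1 = 1883.4 - 184.8 = 1698.6
Denominator: Z2 + Z1 = 1883.4 + 184.8 = 2068.2
R = 1698.6 / 2068.2 = 0.8213

0.8213


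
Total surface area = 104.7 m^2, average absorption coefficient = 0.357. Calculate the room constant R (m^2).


Given values:
  S = 104.7 m^2, alpha = 0.357
Formula: R = S * alpha / (1 - alpha)
Numerator: 104.7 * 0.357 = 37.3779
Denominator: 1 - 0.357 = 0.643
R = 37.3779 / 0.643 = 58.13

58.13 m^2


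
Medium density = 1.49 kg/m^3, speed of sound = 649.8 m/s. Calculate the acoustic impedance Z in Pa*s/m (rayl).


Given values:
  rho = 1.49 kg/m^3
  c = 649.8 m/s
Formula: Z = rho * c
Z = 1.49 * 649.8
Z = 968.2

968.2 rayl
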